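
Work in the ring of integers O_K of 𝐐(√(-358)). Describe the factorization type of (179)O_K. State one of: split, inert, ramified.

ramified — (179) = 𝔭²

d = -358 ≡ 2 (mod 4), so O_K = ℤ[√-358] and disc(K) = 4d = -1432.
Ramification test: 179 | -1432. The prime 179 ramifies in K.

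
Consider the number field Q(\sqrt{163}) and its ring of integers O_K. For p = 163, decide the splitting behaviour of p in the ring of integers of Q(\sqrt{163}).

163 mod 4 = 3, hence disc K = 4·163 = 652 and O_K = ℤ[√163].
disc(K) = 652 = 163·4, so p = 163 is ramified.

ramified — (163) = 𝔭²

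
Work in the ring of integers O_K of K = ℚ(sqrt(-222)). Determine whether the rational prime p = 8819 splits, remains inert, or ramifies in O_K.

d = -222 ≡ 2 (mod 4), so O_K = ℤ[√-222] and disc(K) = 4d = -888.
Since gcd(8819, -888) = 1 the prime 8819 does not ramify.
Legendre symbol by Euler's criterion: (-222/8819) ≡ (-222)^4409 ≡ 8818 (mod 8819), i.e. (-222/8819) = -1.
(-222/8819) = -1, so 8819 is inert.

inert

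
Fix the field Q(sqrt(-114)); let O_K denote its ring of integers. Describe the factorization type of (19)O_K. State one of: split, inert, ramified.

d = -114 ≡ 2 (mod 4), so O_K = ℤ[√-114] and disc(K) = 4d = -456.
19 divides disc(K) = -456, so 19 ramifies.

ramifies in O_K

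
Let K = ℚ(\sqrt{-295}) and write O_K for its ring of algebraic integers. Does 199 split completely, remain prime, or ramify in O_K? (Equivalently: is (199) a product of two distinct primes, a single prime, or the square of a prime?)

Since -295 ≡ 1 mod 4, the ring of integers is ℤ[(1+√-295)/2] with discriminant -295.
disc(K) = -295 is not divisible by 199; 199 is unramified.
Legendre symbol by Euler's criterion: (-295/199) ≡ (-295)^99 ≡ 1 (mod 199), i.e. (-295/199) = 1.
Legendre symbol 1 ⇒ 199 is split.

split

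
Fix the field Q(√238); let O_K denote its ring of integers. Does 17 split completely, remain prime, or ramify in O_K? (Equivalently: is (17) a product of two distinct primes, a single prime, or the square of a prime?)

ramified

Since 238 ≢ 1 mod 4, the ring of integers is ℤ[√238] with discriminant 4·238 = 952.
disc(K) = 952 = 17·56, so p = 17 is ramified.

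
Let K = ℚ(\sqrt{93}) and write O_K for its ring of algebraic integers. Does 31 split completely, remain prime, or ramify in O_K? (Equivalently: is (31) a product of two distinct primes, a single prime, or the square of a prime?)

p ramifies

d = 93 ≡ 1 (mod 4), so O_K = ℤ[(1+√93)/2] and disc(K) = d = 93.
Ramification test: 31 | 93. The prime 31 ramifies in K.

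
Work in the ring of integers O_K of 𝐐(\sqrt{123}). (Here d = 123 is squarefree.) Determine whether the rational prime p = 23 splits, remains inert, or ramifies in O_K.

split

Since 123 ≢ 1 mod 4, the ring of integers is ℤ[√123] with discriminant 4·123 = 492.
disc(K) = 492 is not divisible by 23; 23 is unramified.
Legendre symbol by Euler's criterion: (123/23) ≡ 123^11 ≡ 1 (mod 23), i.e. (123/23) = 1.
Legendre symbol 1 ⇒ 23 is split.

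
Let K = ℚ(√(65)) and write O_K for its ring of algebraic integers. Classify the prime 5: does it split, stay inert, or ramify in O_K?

65 mod 4 = 1, hence disc K = 65 and O_K = ℤ[(1+√65)/2].
Ramification test: 5 | 65. The prime 5 ramifies in K.

ramified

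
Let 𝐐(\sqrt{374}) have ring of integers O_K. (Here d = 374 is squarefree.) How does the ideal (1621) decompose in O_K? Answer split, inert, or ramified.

d = 374 ≡ 2 (mod 4), so O_K = ℤ[√374] and disc(K) = 4d = 1496.
1621 ∤ 1496, so 1621 is unramified.
Legendre symbol by Euler's criterion: (374/1621) ≡ 374^810 ≡ 1 (mod 1621), i.e. (374/1621) = 1.
(374/1621) = 1, so 1621 splits.

split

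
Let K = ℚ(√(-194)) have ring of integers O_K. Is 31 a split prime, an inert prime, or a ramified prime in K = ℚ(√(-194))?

inert — (31) stays prime in O_K

d = -194 ≡ 2 (mod 4), so O_K = ℤ[√-194] and disc(K) = 4d = -776.
31 ∤ -776, so 31 is unramified.
Compute (-194/31) via Euler: 23^((31-1)/2) mod 31 = 30, so (-194/31) = -1.
d is a non-residue mod p, hence 31 remains inert in O_K.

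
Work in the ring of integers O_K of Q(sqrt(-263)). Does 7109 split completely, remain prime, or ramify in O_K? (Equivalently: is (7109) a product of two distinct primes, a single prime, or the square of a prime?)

-263 mod 4 = 1, hence disc K = -263 and O_K = ℤ[(1+√-263)/2].
7109 ∤ -263, so 7109 is unramified.
Compute (-263/7109) via Euler: 6846^((7109-1)/2) mod 7109 = 1, so (-263/7109) = 1.
d is a quadratic residue mod p, hence 7109 splits in O_K.

7109 splits in O_K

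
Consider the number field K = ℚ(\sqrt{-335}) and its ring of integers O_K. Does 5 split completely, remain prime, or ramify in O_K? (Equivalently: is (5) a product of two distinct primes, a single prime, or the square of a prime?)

-335 mod 4 = 1, hence disc K = -335 and O_K = ℤ[(1+√-335)/2].
disc(K) = -335 = 5·(-67), so p = 5 is ramified.

p ramifies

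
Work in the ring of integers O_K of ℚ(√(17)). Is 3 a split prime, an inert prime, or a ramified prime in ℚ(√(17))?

d = 17 ≡ 1 (mod 4), so O_K = ℤ[(1+√17)/2] and disc(K) = d = 17.
Since gcd(3, 17) = 1 the prime 3 does not ramify.
(17/3) = 2^1 mod 3 = 2, giving Legendre symbol -1.
(17/3) = -1, so 3 is inert.

3 remains inert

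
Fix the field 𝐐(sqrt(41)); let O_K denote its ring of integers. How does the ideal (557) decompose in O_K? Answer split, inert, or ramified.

Since 41 ≡ 1 mod 4, the ring of integers is ℤ[(1+√41)/2] with discriminant 41.
Since gcd(557, 41) = 1 the prime 557 does not ramify.
(41/557) = 41^278 mod 557 = 556, giving Legendre symbol -1.
d is a non-residue mod p, hence 557 remains inert in O_K.

inert — (557) stays prime in O_K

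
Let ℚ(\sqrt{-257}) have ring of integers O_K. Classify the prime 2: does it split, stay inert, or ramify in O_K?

-257 mod 4 = 3, hence disc K = 4·(-257) = -1028 and O_K = ℤ[√-257].
disc(K) = -1028 = 2·(-514), so p = 2 is ramified.

p ramifies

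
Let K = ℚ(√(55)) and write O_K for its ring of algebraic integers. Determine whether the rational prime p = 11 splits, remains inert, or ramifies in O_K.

ramified

Since 55 ≢ 1 mod 4, the ring of integers is ℤ[√55] with discriminant 4·55 = 220.
11 divides disc(K) = 220, so 11 ramifies.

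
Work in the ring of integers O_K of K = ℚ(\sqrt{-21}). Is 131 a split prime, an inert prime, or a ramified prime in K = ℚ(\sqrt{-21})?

inert

-21 mod 4 = 3, hence disc K = 4·(-21) = -84 and O_K = ℤ[√-21].
Since gcd(131, -84) = 1 the prime 131 does not ramify.
Compute (-21/131) via Euler: 110^((131-1)/2) mod 131 = 130, so (-21/131) = -1.
Legendre symbol -1 ⇒ 131 is inert.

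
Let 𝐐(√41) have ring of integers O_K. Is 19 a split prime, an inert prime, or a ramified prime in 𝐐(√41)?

d = 41 ≡ 1 (mod 4), so O_K = ℤ[(1+√41)/2] and disc(K) = d = 41.
Since gcd(19, 41) = 1 the prime 19 does not ramify.
(41/19) = 3^9 mod 19 = 18, giving Legendre symbol -1.
(41/19) = -1, so 19 is inert.

p is inert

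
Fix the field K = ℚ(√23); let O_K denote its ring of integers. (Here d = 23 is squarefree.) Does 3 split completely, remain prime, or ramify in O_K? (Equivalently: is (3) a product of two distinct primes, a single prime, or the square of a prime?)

inert

23 mod 4 = 3, hence disc K = 4·23 = 92 and O_K = ℤ[√23].
Since gcd(3, 92) = 1 the prime 3 does not ramify.
Euler's criterion: 23^1 mod 3 = 2. Thus (23|3) = -1.
(23/3) = -1, so 3 is inert.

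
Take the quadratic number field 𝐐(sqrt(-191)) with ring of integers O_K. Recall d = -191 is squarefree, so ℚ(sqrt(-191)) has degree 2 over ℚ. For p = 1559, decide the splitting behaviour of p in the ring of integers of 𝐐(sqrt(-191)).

1559 remains inert

d = -191 ≡ 1 (mod 4), so O_K = ℤ[(1+√-191)/2] and disc(K) = d = -191.
1559 ∤ -191, so 1559 is unramified.
(-191/1559) = 1368^779 mod 1559 = 1558, giving Legendre symbol -1.
(-191/1559) = -1, so 1559 is inert.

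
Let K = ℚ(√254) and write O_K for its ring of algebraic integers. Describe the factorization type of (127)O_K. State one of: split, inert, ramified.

ramified — (127) = 𝔭²

Since 254 ≢ 1 mod 4, the ring of integers is ℤ[√254] with discriminant 4·254 = 1016.
127 divides disc(K) = 1016, so 127 ramifies.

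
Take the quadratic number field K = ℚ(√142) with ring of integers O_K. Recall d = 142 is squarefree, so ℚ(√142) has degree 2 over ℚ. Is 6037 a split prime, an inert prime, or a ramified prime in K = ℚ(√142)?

6037 remains inert

142 mod 4 = 2, hence disc K = 4·142 = 568 and O_K = ℤ[√142].
6037 ∤ 568, so 6037 is unramified.
Compute (142/6037) via Euler: 142^((6037-1)/2) mod 6037 = 6036, so (142/6037) = -1.
d is a non-residue mod p, hence 6037 remains inert in O_K.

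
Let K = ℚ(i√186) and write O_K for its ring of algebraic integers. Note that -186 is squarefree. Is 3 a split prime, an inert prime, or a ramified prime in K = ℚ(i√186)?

d = -186 ≡ 2 (mod 4), so O_K = ℤ[√-186] and disc(K) = 4d = -744.
disc(K) = -744 = 3·(-248), so p = 3 is ramified.

p ramifies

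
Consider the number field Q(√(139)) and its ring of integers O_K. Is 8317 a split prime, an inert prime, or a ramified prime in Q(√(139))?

139 mod 4 = 3, hence disc K = 4·139 = 556 and O_K = ℤ[√139].
8317 ∤ 556, so 8317 is unramified.
Legendre symbol by Euler's criterion: (139/8317) ≡ 139^4158 ≡ 1 (mod 8317), i.e. (139/8317) = 1.
Legendre symbol 1 ⇒ 8317 is split.

8317 splits in O_K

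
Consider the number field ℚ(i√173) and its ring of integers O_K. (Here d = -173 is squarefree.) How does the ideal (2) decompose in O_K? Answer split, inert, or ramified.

d = -173 ≡ 3 (mod 4), so O_K = ℤ[√-173] and disc(K) = 4d = -692.
2 divides disc(K) = -692, so 2 ramifies.

ramified — (2) = 𝔭²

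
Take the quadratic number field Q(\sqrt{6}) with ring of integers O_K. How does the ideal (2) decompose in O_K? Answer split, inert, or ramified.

ramified — (2) = 𝔭²

6 mod 4 = 2, hence disc K = 4·6 = 24 and O_K = ℤ[√6].
disc(K) = 24 = 2·12, so p = 2 is ramified.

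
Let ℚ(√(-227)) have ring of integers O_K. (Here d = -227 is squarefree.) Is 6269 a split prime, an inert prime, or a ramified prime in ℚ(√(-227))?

Since -227 ≡ 1 mod 4, the ring of integers is ℤ[(1+√-227)/2] with discriminant -227.
disc(K) = -227 is not divisible by 6269; 6269 is unramified.
(-227/6269) = 6042^3134 mod 6269 = 6268, giving Legendre symbol -1.
d is a non-residue mod p, hence 6269 remains inert in O_K.

inert — (6269) stays prime in O_K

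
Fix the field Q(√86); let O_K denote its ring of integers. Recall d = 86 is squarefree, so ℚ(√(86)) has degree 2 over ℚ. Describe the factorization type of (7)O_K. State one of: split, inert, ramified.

d = 86 ≡ 2 (mod 4), so O_K = ℤ[√86] and disc(K) = 4d = 344.
7 ∤ 344, so 7 is unramified.
Legendre symbol by Euler's criterion: (86/7) ≡ 86^3 ≡ 1 (mod 7), i.e. (86/7) = 1.
(86/7) = 1, so 7 splits.

p splits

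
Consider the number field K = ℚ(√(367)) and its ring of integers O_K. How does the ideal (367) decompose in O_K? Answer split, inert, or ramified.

Since 367 ≢ 1 mod 4, the ring of integers is ℤ[√367] with discriminant 4·367 = 1468.
Ramification test: 367 | 1468. The prime 367 ramifies in K.

p ramifies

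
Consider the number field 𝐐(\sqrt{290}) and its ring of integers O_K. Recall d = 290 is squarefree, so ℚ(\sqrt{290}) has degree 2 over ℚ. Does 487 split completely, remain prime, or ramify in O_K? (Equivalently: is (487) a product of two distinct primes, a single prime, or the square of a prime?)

290 mod 4 = 2, hence disc K = 4·290 = 1160 and O_K = ℤ[√290].
487 ∤ 1160, so 487 is unramified.
Euler's criterion: 290^243 mod 487 = 486. Thus (290|487) = -1.
Legendre symbol -1 ⇒ 487 is inert.

p is inert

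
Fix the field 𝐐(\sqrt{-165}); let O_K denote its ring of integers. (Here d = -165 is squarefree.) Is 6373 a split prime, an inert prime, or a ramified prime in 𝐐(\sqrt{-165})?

inert — (6373) stays prime in O_K

-165 mod 4 = 3, hence disc K = 4·(-165) = -660 and O_K = ℤ[√-165].
Since gcd(6373, -660) = 1 the prime 6373 does not ramify.
Compute (-165/6373) via Euler: 6208^((6373-1)/2) mod 6373 = 6372, so (-165/6373) = -1.
(-165/6373) = -1, so 6373 is inert.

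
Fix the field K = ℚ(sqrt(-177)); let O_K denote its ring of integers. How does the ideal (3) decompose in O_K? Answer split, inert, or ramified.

Since -177 ≢ 1 mod 4, the ring of integers is ℤ[√-177] with discriminant 4·(-177) = -708.
3 divides disc(K) = -708, so 3 ramifies.

ramified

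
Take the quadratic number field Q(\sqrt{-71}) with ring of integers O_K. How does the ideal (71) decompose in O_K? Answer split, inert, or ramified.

p ramifies

-71 mod 4 = 1, hence disc K = -71 and O_K = ℤ[(1+√-71)/2].
disc(K) = -71 = 71·(-1), so p = 71 is ramified.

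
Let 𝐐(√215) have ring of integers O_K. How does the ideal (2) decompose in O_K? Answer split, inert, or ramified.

ramifies in O_K

215 mod 4 = 3, hence disc K = 4·215 = 860 and O_K = ℤ[√215].
disc(K) = 860 = 2·430, so p = 2 is ramified.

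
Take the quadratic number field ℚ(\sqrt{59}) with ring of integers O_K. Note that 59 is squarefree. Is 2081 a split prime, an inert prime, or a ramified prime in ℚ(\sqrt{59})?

split — (2081) = 𝔭₁𝔭₂ with 𝔭₁ ≠ 𝔭₂

d = 59 ≡ 3 (mod 4), so O_K = ℤ[√59] and disc(K) = 4d = 236.
disc(K) = 236 is not divisible by 2081; 2081 is unramified.
Compute (59/2081) via Euler: 59^((2081-1)/2) mod 2081 = 1, so (59/2081) = 1.
Legendre symbol 1 ⇒ 2081 is split.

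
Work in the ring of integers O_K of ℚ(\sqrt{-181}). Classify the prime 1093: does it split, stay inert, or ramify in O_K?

inert

-181 mod 4 = 3, hence disc K = 4·(-181) = -724 and O_K = ℤ[√-181].
disc(K) = -724 is not divisible by 1093; 1093 is unramified.
Compute (-181/1093) via Euler: 912^((1093-1)/2) mod 1093 = 1092, so (-181/1093) = -1.
d is a non-residue mod p, hence 1093 remains inert in O_K.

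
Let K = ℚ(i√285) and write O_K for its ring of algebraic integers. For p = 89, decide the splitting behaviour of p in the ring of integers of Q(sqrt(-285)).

-285 mod 4 = 3, hence disc K = 4·(-285) = -1140 and O_K = ℤ[√-285].
89 ∤ -1140, so 89 is unramified.
Compute (-285/89) via Euler: 71^((89-1)/2) mod 89 = 1, so (-285/89) = 1.
d is a quadratic residue mod p, hence 89 splits in O_K.

split — (89) = 𝔭₁𝔭₂ with 𝔭₁ ≠ 𝔭₂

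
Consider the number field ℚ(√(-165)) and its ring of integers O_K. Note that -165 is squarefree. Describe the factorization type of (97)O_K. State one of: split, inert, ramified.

inert

d = -165 ≡ 3 (mod 4), so O_K = ℤ[√-165] and disc(K) = 4d = -660.
Since gcd(97, -660) = 1 the prime 97 does not ramify.
(-165/97) = 29^48 mod 97 = 96, giving Legendre symbol -1.
d is a non-residue mod p, hence 97 remains inert in O_K.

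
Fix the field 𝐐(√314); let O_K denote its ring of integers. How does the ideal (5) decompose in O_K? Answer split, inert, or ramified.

p splits

d = 314 ≡ 2 (mod 4), so O_K = ℤ[√314] and disc(K) = 4d = 1256.
Since gcd(5, 1256) = 1 the prime 5 does not ramify.
Legendre symbol by Euler's criterion: (314/5) ≡ 314^2 ≡ 1 (mod 5), i.e. (314/5) = 1.
Legendre symbol 1 ⇒ 5 is split.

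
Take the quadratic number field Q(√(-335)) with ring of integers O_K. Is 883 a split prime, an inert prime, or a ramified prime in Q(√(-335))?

split

Since -335 ≡ 1 mod 4, the ring of integers is ℤ[(1+√-335)/2] with discriminant -335.
Since gcd(883, -335) = 1 the prime 883 does not ramify.
Compute (-335/883) via Euler: 548^((883-1)/2) mod 883 = 1, so (-335/883) = 1.
d is a quadratic residue mod p, hence 883 splits in O_K.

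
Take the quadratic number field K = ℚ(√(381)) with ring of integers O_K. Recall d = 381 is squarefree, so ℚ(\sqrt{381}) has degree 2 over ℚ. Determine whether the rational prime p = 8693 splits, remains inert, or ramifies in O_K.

d = 381 ≡ 1 (mod 4), so O_K = ℤ[(1+√381)/2] and disc(K) = d = 381.
8693 ∤ 381, so 8693 is unramified.
(381/8693) = 381^4346 mod 8693 = 1, giving Legendre symbol 1.
(381/8693) = 1, so 8693 splits.

split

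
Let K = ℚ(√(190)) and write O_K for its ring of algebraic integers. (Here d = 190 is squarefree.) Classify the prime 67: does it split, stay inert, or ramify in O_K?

split — (67) = 𝔭₁𝔭₂ with 𝔭₁ ≠ 𝔭₂

190 mod 4 = 2, hence disc K = 4·190 = 760 and O_K = ℤ[√190].
Since gcd(67, 760) = 1 the prime 67 does not ramify.
Euler's criterion: 190^33 mod 67 = 1. Thus (190|67) = 1.
Legendre symbol 1 ⇒ 67 is split.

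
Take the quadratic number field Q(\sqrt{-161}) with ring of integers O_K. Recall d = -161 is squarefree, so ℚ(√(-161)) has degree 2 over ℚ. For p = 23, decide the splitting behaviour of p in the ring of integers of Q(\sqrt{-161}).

23 is ramified

Since -161 ≢ 1 mod 4, the ring of integers is ℤ[√-161] with discriminant 4·(-161) = -644.
disc(K) = -644 = 23·(-28), so p = 23 is ramified.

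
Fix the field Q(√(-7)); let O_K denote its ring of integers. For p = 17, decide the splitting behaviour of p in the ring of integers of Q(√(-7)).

17 remains inert

d = -7 ≡ 1 (mod 4), so O_K = ℤ[(1+√-7)/2] and disc(K) = d = -7.
Since gcd(17, -7) = 1 the prime 17 does not ramify.
(-7/17) = 10^8 mod 17 = 16, giving Legendre symbol -1.
d is a non-residue mod p, hence 17 remains inert in O_K.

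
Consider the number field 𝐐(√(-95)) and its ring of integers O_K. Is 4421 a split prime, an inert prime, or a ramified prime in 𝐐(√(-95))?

-95 mod 4 = 1, hence disc K = -95 and O_K = ℤ[(1+√-95)/2].
Since gcd(4421, -95) = 1 the prime 4421 does not ramify.
Compute (-95/4421) via Euler: 4326^((4421-1)/2) mod 4421 = 4420, so (-95/4421) = -1.
d is a non-residue mod p, hence 4421 remains inert in O_K.

remains prime (inert)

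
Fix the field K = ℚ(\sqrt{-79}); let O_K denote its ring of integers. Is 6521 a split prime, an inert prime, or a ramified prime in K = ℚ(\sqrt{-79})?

-79 mod 4 = 1, hence disc K = -79 and O_K = ℤ[(1+√-79)/2].
disc(K) = -79 is not divisible by 6521; 6521 is unramified.
Compute (-79/6521) via Euler: 6442^((6521-1)/2) mod 6521 = 6520, so (-79/6521) = -1.
Legendre symbol -1 ⇒ 6521 is inert.

remains prime (inert)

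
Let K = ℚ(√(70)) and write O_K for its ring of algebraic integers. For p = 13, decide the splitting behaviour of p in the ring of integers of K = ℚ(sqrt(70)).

d = 70 ≡ 2 (mod 4), so O_K = ℤ[√70] and disc(K) = 4d = 280.
disc(K) = 280 is not divisible by 13; 13 is unramified.
(70/13) = 5^6 mod 13 = 12, giving Legendre symbol -1.
Legendre symbol -1 ⇒ 13 is inert.

p is inert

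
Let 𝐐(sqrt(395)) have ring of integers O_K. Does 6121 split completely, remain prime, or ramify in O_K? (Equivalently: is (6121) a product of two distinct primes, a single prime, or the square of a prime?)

Since 395 ≢ 1 mod 4, the ring of integers is ℤ[√395] with discriminant 4·395 = 1580.
disc(K) = 1580 is not divisible by 6121; 6121 is unramified.
Euler's criterion: 395^3060 mod 6121 = 1. Thus (395|6121) = 1.
(395/6121) = 1, so 6121 splits.

p splits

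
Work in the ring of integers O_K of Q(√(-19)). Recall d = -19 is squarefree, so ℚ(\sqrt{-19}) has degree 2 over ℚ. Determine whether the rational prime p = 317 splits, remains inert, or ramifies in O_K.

remains prime (inert)

-19 mod 4 = 1, hence disc K = -19 and O_K = ℤ[(1+√-19)/2].
Since gcd(317, -19) = 1 the prime 317 does not ramify.
Euler's criterion: (-19)^158 mod 317 = 316. Thus (-19|317) = -1.
d is a non-residue mod p, hence 317 remains inert in O_K.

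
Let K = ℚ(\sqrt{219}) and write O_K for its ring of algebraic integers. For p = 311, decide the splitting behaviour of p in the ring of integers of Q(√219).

311 splits in O_K

Since 219 ≢ 1 mod 4, the ring of integers is ℤ[√219] with discriminant 4·219 = 876.
disc(K) = 876 is not divisible by 311; 311 is unramified.
Euler's criterion: 219^155 mod 311 = 1. Thus (219|311) = 1.
(219/311) = 1, so 311 splits.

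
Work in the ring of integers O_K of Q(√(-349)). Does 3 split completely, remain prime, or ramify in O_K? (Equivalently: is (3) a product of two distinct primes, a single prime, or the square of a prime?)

3 remains inert

-349 mod 4 = 3, hence disc K = 4·(-349) = -1396 and O_K = ℤ[√-349].
3 ∤ -1396, so 3 is unramified.
(-349/3) = 2^1 mod 3 = 2, giving Legendre symbol -1.
Legendre symbol -1 ⇒ 3 is inert.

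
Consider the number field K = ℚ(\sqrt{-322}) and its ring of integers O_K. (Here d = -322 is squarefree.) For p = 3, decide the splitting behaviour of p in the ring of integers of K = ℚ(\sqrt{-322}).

3 remains inert

Since -322 ≢ 1 mod 4, the ring of integers is ℤ[√-322] with discriminant 4·(-322) = -1288.
3 ∤ -1288, so 3 is unramified.
Compute (-322/3) via Euler: 2^((3-1)/2) mod 3 = 2, so (-322/3) = -1.
(-322/3) = -1, so 3 is inert.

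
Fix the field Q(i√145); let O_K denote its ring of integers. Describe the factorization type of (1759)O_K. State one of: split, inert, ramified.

split

-145 mod 4 = 3, hence disc K = 4·(-145) = -580 and O_K = ℤ[√-145].
disc(K) = -580 is not divisible by 1759; 1759 is unramified.
Legendre symbol by Euler's criterion: (-145/1759) ≡ (-145)^879 ≡ 1 (mod 1759), i.e. (-145/1759) = 1.
Legendre symbol 1 ⇒ 1759 is split.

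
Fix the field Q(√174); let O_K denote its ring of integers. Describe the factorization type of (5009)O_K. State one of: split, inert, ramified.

split

d = 174 ≡ 2 (mod 4), so O_K = ℤ[√174] and disc(K) = 4d = 696.
5009 ∤ 696, so 5009 is unramified.
Euler's criterion: 174^2504 mod 5009 = 1. Thus (174|5009) = 1.
Legendre symbol 1 ⇒ 5009 is split.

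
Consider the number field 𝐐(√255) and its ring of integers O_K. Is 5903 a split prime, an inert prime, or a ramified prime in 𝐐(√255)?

p is inert

Since 255 ≢ 1 mod 4, the ring of integers is ℤ[√255] with discriminant 4·255 = 1020.
disc(K) = 1020 is not divisible by 5903; 5903 is unramified.
Legendre symbol by Euler's criterion: (255/5903) ≡ 255^2951 ≡ 5902 (mod 5903), i.e. (255/5903) = -1.
Legendre symbol -1 ⇒ 5903 is inert.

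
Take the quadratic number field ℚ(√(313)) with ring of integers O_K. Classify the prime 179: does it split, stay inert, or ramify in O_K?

313 mod 4 = 1, hence disc K = 313 and O_K = ℤ[(1+√313)/2].
Since gcd(179, 313) = 1 the prime 179 does not ramify.
Euler's criterion: 313^89 mod 179 = 178. Thus (313|179) = -1.
(313/179) = -1, so 179 is inert.

remains prime (inert)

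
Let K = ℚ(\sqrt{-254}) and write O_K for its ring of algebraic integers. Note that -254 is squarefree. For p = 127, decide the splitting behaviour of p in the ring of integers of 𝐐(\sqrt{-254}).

-254 mod 4 = 2, hence disc K = 4·(-254) = -1016 and O_K = ℤ[√-254].
127 divides disc(K) = -1016, so 127 ramifies.

ramified — (127) = 𝔭²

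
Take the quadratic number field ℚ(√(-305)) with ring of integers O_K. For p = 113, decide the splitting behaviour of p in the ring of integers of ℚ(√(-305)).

113 remains inert

d = -305 ≡ 3 (mod 4), so O_K = ℤ[√-305] and disc(K) = 4d = -1220.
Since gcd(113, -1220) = 1 the prime 113 does not ramify.
Compute (-305/113) via Euler: 34^((113-1)/2) mod 113 = 112, so (-305/113) = -1.
Legendre symbol -1 ⇒ 113 is inert.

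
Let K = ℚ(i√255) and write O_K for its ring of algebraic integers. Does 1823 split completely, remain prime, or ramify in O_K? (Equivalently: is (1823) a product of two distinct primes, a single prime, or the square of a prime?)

Since -255 ≡ 1 mod 4, the ring of integers is ℤ[(1+√-255)/2] with discriminant -255.
Since gcd(1823, -255) = 1 the prime 1823 does not ramify.
(-255/1823) = 1568^911 mod 1823 = 1, giving Legendre symbol 1.
Legendre symbol 1 ⇒ 1823 is split.

p splits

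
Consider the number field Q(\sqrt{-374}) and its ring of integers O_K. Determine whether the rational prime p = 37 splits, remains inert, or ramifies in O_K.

p splits

-374 mod 4 = 2, hence disc K = 4·(-374) = -1496 and O_K = ℤ[√-374].
disc(K) = -1496 is not divisible by 37; 37 is unramified.
Legendre symbol by Euler's criterion: (-374/37) ≡ (-374)^18 ≡ 1 (mod 37), i.e. (-374/37) = 1.
Legendre symbol 1 ⇒ 37 is split.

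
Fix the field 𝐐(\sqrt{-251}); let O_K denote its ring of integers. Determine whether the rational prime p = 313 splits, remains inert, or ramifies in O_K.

d = -251 ≡ 1 (mod 4), so O_K = ℤ[(1+√-251)/2] and disc(K) = d = -251.
Since gcd(313, -251) = 1 the prime 313 does not ramify.
(-251/313) = 62^156 mod 313 = 312, giving Legendre symbol -1.
d is a non-residue mod p, hence 313 remains inert in O_K.

remains prime (inert)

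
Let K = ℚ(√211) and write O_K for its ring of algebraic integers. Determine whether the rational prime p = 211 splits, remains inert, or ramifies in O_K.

p ramifies

d = 211 ≡ 3 (mod 4), so O_K = ℤ[√211] and disc(K) = 4d = 844.
Ramification test: 211 | 844. The prime 211 ramifies in K.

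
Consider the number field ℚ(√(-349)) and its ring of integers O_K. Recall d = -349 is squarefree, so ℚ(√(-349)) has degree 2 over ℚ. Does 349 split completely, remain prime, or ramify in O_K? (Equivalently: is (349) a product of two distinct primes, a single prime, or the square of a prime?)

349 is ramified

Since -349 ≢ 1 mod 4, the ring of integers is ℤ[√-349] with discriminant 4·(-349) = -1396.
349 divides disc(K) = -1396, so 349 ramifies.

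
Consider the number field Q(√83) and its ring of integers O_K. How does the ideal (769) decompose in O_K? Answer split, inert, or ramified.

Since 83 ≢ 1 mod 4, the ring of integers is ℤ[√83] with discriminant 4·83 = 332.
Since gcd(769, 332) = 1 the prime 769 does not ramify.
Legendre symbol by Euler's criterion: (83/769) ≡ 83^384 ≡ 768 (mod 769), i.e. (83/769) = -1.
Legendre symbol -1 ⇒ 769 is inert.

p is inert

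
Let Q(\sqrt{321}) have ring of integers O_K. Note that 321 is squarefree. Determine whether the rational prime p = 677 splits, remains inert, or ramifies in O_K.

p is inert

321 mod 4 = 1, hence disc K = 321 and O_K = ℤ[(1+√321)/2].
disc(K) = 321 is not divisible by 677; 677 is unramified.
Compute (321/677) via Euler: 321^((677-1)/2) mod 677 = 676, so (321/677) = -1.
d is a non-residue mod p, hence 677 remains inert in O_K.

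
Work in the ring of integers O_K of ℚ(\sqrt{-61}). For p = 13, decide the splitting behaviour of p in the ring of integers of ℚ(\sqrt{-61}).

splits completely

-61 mod 4 = 3, hence disc K = 4·(-61) = -244 and O_K = ℤ[√-61].
13 ∤ -244, so 13 is unramified.
Euler's criterion: (-61)^6 mod 13 = 1. Thus (-61|13) = 1.
(-61/13) = 1, so 13 splits.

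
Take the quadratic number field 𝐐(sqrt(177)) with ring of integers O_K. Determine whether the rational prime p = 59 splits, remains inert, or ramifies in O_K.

Since 177 ≡ 1 mod 4, the ring of integers is ℤ[(1+√177)/2] with discriminant 177.
disc(K) = 177 = 59·3, so p = 59 is ramified.

ramified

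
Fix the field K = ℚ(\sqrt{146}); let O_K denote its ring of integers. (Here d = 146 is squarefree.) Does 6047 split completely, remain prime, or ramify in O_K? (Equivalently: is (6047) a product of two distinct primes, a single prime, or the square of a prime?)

Since 146 ≢ 1 mod 4, the ring of integers is ℤ[√146] with discriminant 4·146 = 584.
Since gcd(6047, 584) = 1 the prime 6047 does not ramify.
Euler's criterion: 146^3023 mod 6047 = 1. Thus (146|6047) = 1.
(146/6047) = 1, so 6047 splits.

split — (6047) = 𝔭₁𝔭₂ with 𝔭₁ ≠ 𝔭₂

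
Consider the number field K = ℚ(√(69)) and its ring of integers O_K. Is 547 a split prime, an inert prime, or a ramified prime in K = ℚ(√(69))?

Since 69 ≡ 1 mod 4, the ring of integers is ℤ[(1+√69)/2] with discriminant 69.
disc(K) = 69 is not divisible by 547; 547 is unramified.
Compute (69/547) via Euler: 69^((547-1)/2) mod 547 = 1, so (69/547) = 1.
d is a quadratic residue mod p, hence 547 splits in O_K.

547 splits in O_K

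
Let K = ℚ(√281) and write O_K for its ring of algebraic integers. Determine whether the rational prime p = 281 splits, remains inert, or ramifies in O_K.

d = 281 ≡ 1 (mod 4), so O_K = ℤ[(1+√281)/2] and disc(K) = d = 281.
disc(K) = 281 = 281·1, so p = 281 is ramified.

281 is ramified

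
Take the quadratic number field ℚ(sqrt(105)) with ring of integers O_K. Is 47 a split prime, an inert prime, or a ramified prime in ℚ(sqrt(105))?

105 mod 4 = 1, hence disc K = 105 and O_K = ℤ[(1+√105)/2].
47 ∤ 105, so 47 is unramified.
Compute (105/47) via Euler: 11^((47-1)/2) mod 47 = 46, so (105/47) = -1.
Legendre symbol -1 ⇒ 47 is inert.

inert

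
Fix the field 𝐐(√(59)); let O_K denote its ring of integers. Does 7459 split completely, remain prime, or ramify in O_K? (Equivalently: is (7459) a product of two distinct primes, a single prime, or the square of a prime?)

d = 59 ≡ 3 (mod 4), so O_K = ℤ[√59] and disc(K) = 4d = 236.
disc(K) = 236 is not divisible by 7459; 7459 is unramified.
(59/7459) = 59^3729 mod 7459 = 7458, giving Legendre symbol -1.
d is a non-residue mod p, hence 7459 remains inert in O_K.

p is inert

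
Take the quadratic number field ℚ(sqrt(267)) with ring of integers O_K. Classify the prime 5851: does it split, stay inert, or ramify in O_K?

Since 267 ≢ 1 mod 4, the ring of integers is ℤ[√267] with discriminant 4·267 = 1068.
Since gcd(5851, 1068) = 1 the prime 5851 does not ramify.
(267/5851) = 267^2925 mod 5851 = 1, giving Legendre symbol 1.
d is a quadratic residue mod p, hence 5851 splits in O_K.

split — (5851) = 𝔭₁𝔭₂ with 𝔭₁ ≠ 𝔭₂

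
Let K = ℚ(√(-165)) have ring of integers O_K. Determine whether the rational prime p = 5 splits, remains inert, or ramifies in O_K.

-165 mod 4 = 3, hence disc K = 4·(-165) = -660 and O_K = ℤ[√-165].
5 divides disc(K) = -660, so 5 ramifies.

ramified — (5) = 𝔭²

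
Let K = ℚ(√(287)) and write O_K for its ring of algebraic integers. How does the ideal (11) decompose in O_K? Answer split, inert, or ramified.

287 mod 4 = 3, hence disc K = 4·287 = 1148 and O_K = ℤ[√287].
Since gcd(11, 1148) = 1 the prime 11 does not ramify.
Compute (287/11) via Euler: 1^((11-1)/2) mod 11 = 1, so (287/11) = 1.
Legendre symbol 1 ⇒ 11 is split.

p splits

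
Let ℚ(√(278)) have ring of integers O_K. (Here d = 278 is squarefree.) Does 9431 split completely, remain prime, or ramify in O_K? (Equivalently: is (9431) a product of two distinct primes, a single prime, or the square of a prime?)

remains prime (inert)

d = 278 ≡ 2 (mod 4), so O_K = ℤ[√278] and disc(K) = 4d = 1112.
Since gcd(9431, 1112) = 1 the prime 9431 does not ramify.
(278/9431) = 278^4715 mod 9431 = 9430, giving Legendre symbol -1.
Legendre symbol -1 ⇒ 9431 is inert.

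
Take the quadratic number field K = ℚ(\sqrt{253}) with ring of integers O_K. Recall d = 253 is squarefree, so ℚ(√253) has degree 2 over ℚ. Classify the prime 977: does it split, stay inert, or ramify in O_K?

remains prime (inert)

253 mod 4 = 1, hence disc K = 253 and O_K = ℤ[(1+√253)/2].
977 ∤ 253, so 977 is unramified.
(253/977) = 253^488 mod 977 = 976, giving Legendre symbol -1.
(253/977) = -1, so 977 is inert.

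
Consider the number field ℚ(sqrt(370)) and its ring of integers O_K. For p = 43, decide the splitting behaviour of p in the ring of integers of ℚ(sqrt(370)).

d = 370 ≡ 2 (mod 4), so O_K = ℤ[√370] and disc(K) = 4d = 1480.
Since gcd(43, 1480) = 1 the prime 43 does not ramify.
Legendre symbol by Euler's criterion: (370/43) ≡ 370^21 ≡ 42 (mod 43), i.e. (370/43) = -1.
Legendre symbol -1 ⇒ 43 is inert.

43 remains inert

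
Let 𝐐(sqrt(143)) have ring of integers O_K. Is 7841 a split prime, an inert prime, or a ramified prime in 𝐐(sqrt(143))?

Since 143 ≢ 1 mod 4, the ring of integers is ℤ[√143] with discriminant 4·143 = 572.
disc(K) = 572 is not divisible by 7841; 7841 is unramified.
Legendre symbol by Euler's criterion: (143/7841) ≡ 143^3920 ≡ 7840 (mod 7841), i.e. (143/7841) = -1.
Legendre symbol -1 ⇒ 7841 is inert.

p is inert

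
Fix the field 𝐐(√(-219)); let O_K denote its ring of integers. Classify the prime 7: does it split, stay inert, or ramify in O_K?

remains prime (inert)

Since -219 ≡ 1 mod 4, the ring of integers is ℤ[(1+√-219)/2] with discriminant -219.
7 ∤ -219, so 7 is unramified.
Legendre symbol by Euler's criterion: (-219/7) ≡ (-219)^3 ≡ 6 (mod 7), i.e. (-219/7) = -1.
d is a non-residue mod p, hence 7 remains inert in O_K.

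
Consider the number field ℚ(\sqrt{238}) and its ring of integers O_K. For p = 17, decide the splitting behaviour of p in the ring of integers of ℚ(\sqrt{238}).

238 mod 4 = 2, hence disc K = 4·238 = 952 and O_K = ℤ[√238].
disc(K) = 952 = 17·56, so p = 17 is ramified.

ramified — (17) = 𝔭²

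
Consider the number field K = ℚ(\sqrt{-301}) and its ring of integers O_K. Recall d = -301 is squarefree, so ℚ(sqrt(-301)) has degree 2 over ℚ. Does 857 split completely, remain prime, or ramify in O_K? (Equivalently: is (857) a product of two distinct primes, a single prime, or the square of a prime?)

857 remains inert

d = -301 ≡ 3 (mod 4), so O_K = ℤ[√-301] and disc(K) = 4d = -1204.
disc(K) = -1204 is not divisible by 857; 857 is unramified.
(-301/857) = 556^428 mod 857 = 856, giving Legendre symbol -1.
Legendre symbol -1 ⇒ 857 is inert.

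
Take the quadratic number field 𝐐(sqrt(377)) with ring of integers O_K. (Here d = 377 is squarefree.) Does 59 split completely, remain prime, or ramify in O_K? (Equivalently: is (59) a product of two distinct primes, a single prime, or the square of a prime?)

Since 377 ≡ 1 mod 4, the ring of integers is ℤ[(1+√377)/2] with discriminant 377.
59 ∤ 377, so 59 is unramified.
Legendre symbol by Euler's criterion: (377/59) ≡ 377^29 ≡ 58 (mod 59), i.e. (377/59) = -1.
d is a non-residue mod p, hence 59 remains inert in O_K.

remains prime (inert)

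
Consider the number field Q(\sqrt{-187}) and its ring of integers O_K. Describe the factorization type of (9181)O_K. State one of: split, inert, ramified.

9181 remains inert

d = -187 ≡ 1 (mod 4), so O_K = ℤ[(1+√-187)/2] and disc(K) = d = -187.
9181 ∤ -187, so 9181 is unramified.
Euler's criterion: (-187)^4590 mod 9181 = 9180. Thus (-187|9181) = -1.
d is a non-residue mod p, hence 9181 remains inert in O_K.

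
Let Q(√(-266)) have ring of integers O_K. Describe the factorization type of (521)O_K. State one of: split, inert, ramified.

d = -266 ≡ 2 (mod 4), so O_K = ℤ[√-266] and disc(K) = 4d = -1064.
521 ∤ -1064, so 521 is unramified.
Compute (-266/521) via Euler: 255^((521-1)/2) mod 521 = 1, so (-266/521) = 1.
(-266/521) = 1, so 521 splits.

p splits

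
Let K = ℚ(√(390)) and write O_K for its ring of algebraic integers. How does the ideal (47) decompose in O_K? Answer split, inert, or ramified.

47 splits in O_K

390 mod 4 = 2, hence disc K = 4·390 = 1560 and O_K = ℤ[√390].
47 ∤ 1560, so 47 is unramified.
Euler's criterion: 390^23 mod 47 = 1. Thus (390|47) = 1.
d is a quadratic residue mod p, hence 47 splits in O_K.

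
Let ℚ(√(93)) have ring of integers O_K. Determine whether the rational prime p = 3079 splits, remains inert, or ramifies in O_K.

d = 93 ≡ 1 (mod 4), so O_K = ℤ[(1+√93)/2] and disc(K) = d = 93.
disc(K) = 93 is not divisible by 3079; 3079 is unramified.
Compute (93/3079) via Euler: 93^((3079-1)/2) mod 3079 = 1, so (93/3079) = 1.
(93/3079) = 1, so 3079 splits.

splits completely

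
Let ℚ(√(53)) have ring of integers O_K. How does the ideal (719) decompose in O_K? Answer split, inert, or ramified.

53 mod 4 = 1, hence disc K = 53 and O_K = ℤ[(1+√53)/2].
719 ∤ 53, so 719 is unramified.
Euler's criterion: 53^359 mod 719 = 718. Thus (53|719) = -1.
(53/719) = -1, so 719 is inert.

inert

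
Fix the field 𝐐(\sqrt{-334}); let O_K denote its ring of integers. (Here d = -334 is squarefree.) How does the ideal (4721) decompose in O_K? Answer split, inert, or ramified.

Since -334 ≢ 1 mod 4, the ring of integers is ℤ[√-334] with discriminant 4·(-334) = -1336.
Since gcd(4721, -1336) = 1 the prime 4721 does not ramify.
Compute (-334/4721) via Euler: 4387^((4721-1)/2) mod 4721 = 4720, so (-334/4721) = -1.
(-334/4721) = -1, so 4721 is inert.

4721 remains inert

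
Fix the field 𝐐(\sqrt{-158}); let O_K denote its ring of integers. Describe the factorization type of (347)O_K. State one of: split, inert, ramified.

inert — (347) stays prime in O_K

-158 mod 4 = 2, hence disc K = 4·(-158) = -632 and O_K = ℤ[√-158].
disc(K) = -632 is not divisible by 347; 347 is unramified.
Legendre symbol by Euler's criterion: (-158/347) ≡ (-158)^173 ≡ 346 (mod 347), i.e. (-158/347) = -1.
Legendre symbol -1 ⇒ 347 is inert.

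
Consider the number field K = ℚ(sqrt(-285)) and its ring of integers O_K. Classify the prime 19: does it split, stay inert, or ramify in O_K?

ramifies in O_K

-285 mod 4 = 3, hence disc K = 4·(-285) = -1140 and O_K = ℤ[√-285].
Ramification test: 19 | -1140. The prime 19 ramifies in K.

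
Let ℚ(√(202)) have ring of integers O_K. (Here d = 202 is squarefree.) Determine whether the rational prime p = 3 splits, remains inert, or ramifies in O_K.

3 splits in O_K

202 mod 4 = 2, hence disc K = 4·202 = 808 and O_K = ℤ[√202].
Since gcd(3, 808) = 1 the prime 3 does not ramify.
Euler's criterion: 202^1 mod 3 = 1. Thus (202|3) = 1.
Legendre symbol 1 ⇒ 3 is split.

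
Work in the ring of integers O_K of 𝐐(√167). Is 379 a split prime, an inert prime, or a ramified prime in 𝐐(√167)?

split — (379) = 𝔭₁𝔭₂ with 𝔭₁ ≠ 𝔭₂

Since 167 ≢ 1 mod 4, the ring of integers is ℤ[√167] with discriminant 4·167 = 668.
Since gcd(379, 668) = 1 the prime 379 does not ramify.
(167/379) = 167^189 mod 379 = 1, giving Legendre symbol 1.
(167/379) = 1, so 379 splits.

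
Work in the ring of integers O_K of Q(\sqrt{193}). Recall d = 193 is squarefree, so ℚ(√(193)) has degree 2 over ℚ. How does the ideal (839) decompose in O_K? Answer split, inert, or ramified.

split — (839) = 𝔭₁𝔭₂ with 𝔭₁ ≠ 𝔭₂

Since 193 ≡ 1 mod 4, the ring of integers is ℤ[(1+√193)/2] with discriminant 193.
Since gcd(839, 193) = 1 the prime 839 does not ramify.
Euler's criterion: 193^419 mod 839 = 1. Thus (193|839) = 1.
(193/839) = 1, so 839 splits.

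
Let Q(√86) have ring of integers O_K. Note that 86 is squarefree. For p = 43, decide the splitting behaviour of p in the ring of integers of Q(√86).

ramified — (43) = 𝔭²

d = 86 ≡ 2 (mod 4), so O_K = ℤ[√86] and disc(K) = 4d = 344.
Ramification test: 43 | 344. The prime 43 ramifies in K.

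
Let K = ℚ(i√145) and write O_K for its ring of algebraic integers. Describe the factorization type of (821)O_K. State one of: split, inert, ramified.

Since -145 ≢ 1 mod 4, the ring of integers is ℤ[√-145] with discriminant 4·(-145) = -580.
821 ∤ -580, so 821 is unramified.
Euler's criterion: (-145)^410 mod 821 = 1. Thus (-145|821) = 1.
d is a quadratic residue mod p, hence 821 splits in O_K.

p splits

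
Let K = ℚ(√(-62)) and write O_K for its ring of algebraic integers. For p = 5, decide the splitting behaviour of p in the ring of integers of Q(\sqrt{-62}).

d = -62 ≡ 2 (mod 4), so O_K = ℤ[√-62] and disc(K) = 4d = -248.
disc(K) = -248 is not divisible by 5; 5 is unramified.
Euler's criterion: (-62)^2 mod 5 = 4. Thus (-62|5) = -1.
d is a non-residue mod p, hence 5 remains inert in O_K.

remains prime (inert)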